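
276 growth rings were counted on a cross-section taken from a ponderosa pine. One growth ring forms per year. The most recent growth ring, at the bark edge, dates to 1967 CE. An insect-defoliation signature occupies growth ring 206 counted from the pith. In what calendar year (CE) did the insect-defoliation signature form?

Between growth ring 206 and the bark edge there are 276 − 206 = 70 growth rings.
The growth ring at the bark edge is 1967 CE, so the insect-defoliation signature dates to 1967 − 70 = 1897 CE.

1897 CE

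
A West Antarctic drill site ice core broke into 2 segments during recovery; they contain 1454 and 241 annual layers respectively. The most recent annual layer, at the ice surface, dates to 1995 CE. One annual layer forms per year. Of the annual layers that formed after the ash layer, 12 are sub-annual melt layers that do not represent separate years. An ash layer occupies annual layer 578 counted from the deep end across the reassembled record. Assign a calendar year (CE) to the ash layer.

890 CE

Total annual layers = 1454 + 241 = 1695.
The ash layer sits at annual layer 578 from the deep end, so 1695 − 578 = 1117 annual layers formed after it.
Removing the 12 false annual layers leaves 1117 − 12 = 1105 true annual layers beyond the ash layer.
Counting back 1105 years from 1995 CE places the ash layer in 1995 − 1105 = 890 CE.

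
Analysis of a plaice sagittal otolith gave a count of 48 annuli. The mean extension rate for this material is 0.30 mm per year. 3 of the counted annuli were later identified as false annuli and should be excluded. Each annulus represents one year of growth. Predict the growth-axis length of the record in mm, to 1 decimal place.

Correcting the raw count gives 48 − 3 = 45 true annuli.
Predicted length = 0.30 mm/year × 45 years = 13.5 mm.

13.5 mm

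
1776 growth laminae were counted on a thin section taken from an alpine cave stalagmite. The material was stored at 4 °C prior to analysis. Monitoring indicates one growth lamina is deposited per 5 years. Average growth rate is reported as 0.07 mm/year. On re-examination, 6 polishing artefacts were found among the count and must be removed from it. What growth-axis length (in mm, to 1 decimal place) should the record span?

619.5 mm

After corrections the count is 1776 − 6 = 1770 growth laminae.
At 5 years per growth lamina, 1770 × 5 = 8850 years.
Predicted length = 0.07 mm/year × 8850 years = 619.5 mm.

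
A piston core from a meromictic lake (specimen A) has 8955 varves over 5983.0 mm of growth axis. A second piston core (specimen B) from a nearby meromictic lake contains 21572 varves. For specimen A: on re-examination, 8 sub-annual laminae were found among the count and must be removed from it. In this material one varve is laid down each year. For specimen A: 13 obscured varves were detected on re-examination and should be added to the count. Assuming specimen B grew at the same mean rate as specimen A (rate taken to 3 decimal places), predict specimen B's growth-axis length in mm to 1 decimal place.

14410.1 mm

Specimen A: adjusted count: 8955 − 8 + 13 = 8960 varves.
A: Mean rate = 5983.0 mm / 8960 years ≈ 0.668 mm/yr.
Length of B = 0.668 × 21572 = 14410.1 mm.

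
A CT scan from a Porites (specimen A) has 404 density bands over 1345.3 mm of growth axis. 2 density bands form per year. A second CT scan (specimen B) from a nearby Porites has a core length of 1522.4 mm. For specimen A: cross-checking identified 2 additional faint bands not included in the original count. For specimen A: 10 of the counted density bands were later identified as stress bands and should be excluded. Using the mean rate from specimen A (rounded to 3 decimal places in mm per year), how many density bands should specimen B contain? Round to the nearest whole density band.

Specimen A: true density band count = 404 − 10 + 2 = 396.
Specimen A: 396 density bands at 2 per year is 396 / 2 = 198 years.
A: Extension rate ≈ 1345.3 / 198 = 6.794 mm/year.
Specimen B: 1522.4 mm / 6.794 mm per year = 224.08 years; at 2 density bands per year that is 224.08 × 2 ≈ 448 density bands.

448 density bands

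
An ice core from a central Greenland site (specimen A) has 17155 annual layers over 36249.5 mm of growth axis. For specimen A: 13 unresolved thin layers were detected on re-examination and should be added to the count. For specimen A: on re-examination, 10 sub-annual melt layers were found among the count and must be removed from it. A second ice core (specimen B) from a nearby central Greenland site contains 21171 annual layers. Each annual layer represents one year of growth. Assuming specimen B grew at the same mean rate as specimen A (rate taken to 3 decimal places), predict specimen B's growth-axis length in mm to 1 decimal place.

Specimen A: adjusted count: 17155 − 10 + 13 = 17158 annual layers.
A: Mean rate = 36249.5 mm / 17158 years ≈ 2.113 mm/year.
B's length ≈ 2.113 × 21171 = 44734.3 mm.

44734.3 mm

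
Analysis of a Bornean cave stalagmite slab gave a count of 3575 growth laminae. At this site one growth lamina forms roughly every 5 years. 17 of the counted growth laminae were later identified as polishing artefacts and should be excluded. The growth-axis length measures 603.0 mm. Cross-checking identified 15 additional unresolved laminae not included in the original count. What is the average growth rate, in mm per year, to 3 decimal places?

Adjusted count: 3575 − 17 + 15 = 3573 growth laminae.
Multiplying by 5 years per growth lamina: 3573 × 5 = 17865 years.
Extension rate ≈ 603.0 / 17865 = 0.034 mm per year.

0.034 mm per year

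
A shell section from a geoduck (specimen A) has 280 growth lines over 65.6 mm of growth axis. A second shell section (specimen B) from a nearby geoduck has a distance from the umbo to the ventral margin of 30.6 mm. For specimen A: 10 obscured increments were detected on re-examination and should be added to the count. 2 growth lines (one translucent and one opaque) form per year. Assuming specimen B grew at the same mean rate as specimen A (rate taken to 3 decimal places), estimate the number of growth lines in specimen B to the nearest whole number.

Specimen A: correcting the raw count gives 280 + 10 = 290 true growth lines.
Specimen A: with 2 growth lines per year, 290 / 2 = 145 years.
A: Mean rate = 65.6 mm / 145 years ≈ 0.452 mm/year.
B spans 30.6 / 0.452 = 67.70 years; at 2 growth lines per year that is 67.70 × 2 ≈ 135 growth lines.

135 growth lines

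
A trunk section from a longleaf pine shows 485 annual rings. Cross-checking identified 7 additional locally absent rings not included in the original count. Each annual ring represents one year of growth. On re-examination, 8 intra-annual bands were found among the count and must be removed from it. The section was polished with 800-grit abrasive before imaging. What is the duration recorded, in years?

484 years

Adjusted count: 485 − 8 + 7 = 484 annual rings.
One annual ring per year makes the duration 484 years.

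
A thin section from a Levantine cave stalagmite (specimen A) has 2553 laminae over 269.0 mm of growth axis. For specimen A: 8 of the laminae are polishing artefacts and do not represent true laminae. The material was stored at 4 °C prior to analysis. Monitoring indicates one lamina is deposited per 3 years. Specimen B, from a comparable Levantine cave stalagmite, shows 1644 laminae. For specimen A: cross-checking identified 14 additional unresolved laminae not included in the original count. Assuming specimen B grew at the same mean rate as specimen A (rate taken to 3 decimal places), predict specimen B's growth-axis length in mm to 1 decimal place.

Specimen A: correcting the raw count gives 2553 − 8 + 14 = 2559 true laminae.
Specimen A: 2559 laminae at 3 years each span 2559 × 3 = 7677 years.
A: 269.0 mm over 7677 years gives 269.0 / 7677 ≈ 0.035 mm per year.
Specimen B: 1644 laminae at 3 years each span 1644 × 3 = 4932 years. Length of B = 0.035 × 4932 = 172.6 mm.

172.6 mm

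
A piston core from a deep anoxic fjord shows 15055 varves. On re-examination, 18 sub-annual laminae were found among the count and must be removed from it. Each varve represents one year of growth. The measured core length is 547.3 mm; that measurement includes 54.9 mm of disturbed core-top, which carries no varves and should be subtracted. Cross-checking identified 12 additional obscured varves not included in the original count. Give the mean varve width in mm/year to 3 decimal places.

0.033 mm/year

Adjusted count: 15055 − 18 + 12 = 15049 varves.
Removing the 54.9 mm offcut leaves 547.3 − 54.9 = 492.4 mm.
492.4 mm over 15049 years gives 492.4 / 15049 ≈ 0.033 mm/year.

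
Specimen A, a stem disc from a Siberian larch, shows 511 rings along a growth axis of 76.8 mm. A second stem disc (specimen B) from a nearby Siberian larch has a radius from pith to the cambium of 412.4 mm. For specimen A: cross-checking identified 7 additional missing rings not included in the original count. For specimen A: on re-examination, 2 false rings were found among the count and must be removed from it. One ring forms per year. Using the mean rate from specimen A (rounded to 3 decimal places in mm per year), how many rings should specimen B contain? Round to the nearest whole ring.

2768 rings

Specimen A: after corrections the count is 511 − 2 + 7 = 516 rings.
A: 76.8 mm over 516 years gives 76.8 / 516 ≈ 0.149 mm/yr.
B spans 412.4 / 0.149 = 2767.79 years ≈ 2768 rings.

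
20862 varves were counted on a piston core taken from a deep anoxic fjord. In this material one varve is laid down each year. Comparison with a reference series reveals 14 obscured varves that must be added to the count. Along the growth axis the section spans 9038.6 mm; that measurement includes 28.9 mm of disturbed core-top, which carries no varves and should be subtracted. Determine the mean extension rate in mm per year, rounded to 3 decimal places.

True varve count = 20862 + 14 = 20876.
Removing the 28.9 mm offcut leaves 9038.6 − 28.9 = 9009.7 mm.
Mean rate = 9009.7 mm / 20876 years ≈ 0.432 mm per year.

0.432 mm per year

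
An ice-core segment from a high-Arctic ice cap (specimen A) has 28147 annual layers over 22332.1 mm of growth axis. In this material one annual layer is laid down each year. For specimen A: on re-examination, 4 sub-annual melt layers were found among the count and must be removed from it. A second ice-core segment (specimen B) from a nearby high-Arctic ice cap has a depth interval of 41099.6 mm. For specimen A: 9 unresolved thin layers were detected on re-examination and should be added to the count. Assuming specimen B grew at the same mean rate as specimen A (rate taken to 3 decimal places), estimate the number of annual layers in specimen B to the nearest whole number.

Specimen A: after corrections the count is 28147 − 4 + 9 = 28152 annual layers.
A: Mean rate = 22332.1 mm / 28152 years ≈ 0.793 mm/yr.
B spans 41099.6 / 0.793 = 51827.99 years ≈ 51828 annual layers.

51828 annual layers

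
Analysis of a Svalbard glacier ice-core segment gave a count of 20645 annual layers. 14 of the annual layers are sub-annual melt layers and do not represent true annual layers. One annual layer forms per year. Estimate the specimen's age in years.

20631 years

True annual layer count = 20645 − 14 = 20631.
One annual layer per year makes the duration 20631 years.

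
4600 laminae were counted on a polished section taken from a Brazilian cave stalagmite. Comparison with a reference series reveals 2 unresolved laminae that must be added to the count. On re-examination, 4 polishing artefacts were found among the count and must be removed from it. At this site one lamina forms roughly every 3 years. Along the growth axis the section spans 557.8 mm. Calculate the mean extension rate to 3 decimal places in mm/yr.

0.040 mm/yr

True lamina count = 4600 − 4 + 2 = 4598.
At 3 years per lamina, 4598 × 3 = 13794 years.
557.8 mm over 13794 years gives 557.8 / 13794 ≈ 0.040 mm/yr.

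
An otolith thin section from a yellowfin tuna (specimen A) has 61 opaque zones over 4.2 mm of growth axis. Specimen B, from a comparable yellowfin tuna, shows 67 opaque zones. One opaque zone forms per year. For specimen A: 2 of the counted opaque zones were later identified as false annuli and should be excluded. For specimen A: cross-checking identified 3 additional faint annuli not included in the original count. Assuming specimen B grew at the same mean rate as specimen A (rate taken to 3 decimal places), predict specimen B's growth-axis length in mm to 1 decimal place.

4.6 mm

Specimen A: adjusted count: 61 − 2 + 3 = 62 opaque zones.
A: 4.2 mm over 62 years gives 4.2 / 62 ≈ 0.068 mm/yr.
B's length ≈ 0.068 × 67 = 4.6 mm.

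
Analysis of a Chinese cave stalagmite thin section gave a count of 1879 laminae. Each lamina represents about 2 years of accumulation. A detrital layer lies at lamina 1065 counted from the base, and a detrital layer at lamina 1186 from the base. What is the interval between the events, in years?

242 years

The two markers are separated by 1186 − 1065 = 121 laminae.
Multiplying by 2 years per lamina: 121 × 2 = 242 years.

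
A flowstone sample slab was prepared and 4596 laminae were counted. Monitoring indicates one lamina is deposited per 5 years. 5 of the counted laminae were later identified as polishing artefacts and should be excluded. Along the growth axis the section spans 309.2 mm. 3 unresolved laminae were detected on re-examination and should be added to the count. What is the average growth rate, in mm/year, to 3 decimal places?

True lamina count = 4596 − 5 + 3 = 4594.
Multiplying by 5 years per lamina: 4594 × 5 = 22970 years.
309.2 mm over 22970 years gives 309.2 / 22970 ≈ 0.013 mm/year.

0.013 mm/year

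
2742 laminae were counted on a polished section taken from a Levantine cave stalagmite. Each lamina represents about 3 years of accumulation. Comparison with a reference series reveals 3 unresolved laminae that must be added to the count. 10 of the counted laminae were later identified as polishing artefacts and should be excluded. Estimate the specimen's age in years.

8205 years

Adjusted count: 2742 − 10 + 3 = 2735 laminae.
Multiplying by 3 years per lamina: 2735 × 3 = 8205 years.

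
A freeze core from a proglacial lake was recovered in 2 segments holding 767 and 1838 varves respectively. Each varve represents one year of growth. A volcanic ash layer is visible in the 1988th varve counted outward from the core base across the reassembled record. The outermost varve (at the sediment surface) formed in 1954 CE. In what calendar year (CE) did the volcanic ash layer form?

1337 CE

Total varves = 767 + 1838 = 2605.
The volcanic ash layer sits at varve 1988 from the core base, so 2605 − 1988 = 617 varves formed after it.
1954 − 617 = 1337 CE.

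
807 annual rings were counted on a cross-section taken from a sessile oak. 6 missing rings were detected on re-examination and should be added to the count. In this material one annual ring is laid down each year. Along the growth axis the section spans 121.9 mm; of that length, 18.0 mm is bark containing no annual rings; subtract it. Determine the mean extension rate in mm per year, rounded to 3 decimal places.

0.128 mm per year

After corrections the count is 807 + 6 = 813 annual rings.
Net length = 121.9 − 18.0 = 103.9 mm.
103.9 mm over 813 years gives 103.9 / 813 ≈ 0.128 mm per year.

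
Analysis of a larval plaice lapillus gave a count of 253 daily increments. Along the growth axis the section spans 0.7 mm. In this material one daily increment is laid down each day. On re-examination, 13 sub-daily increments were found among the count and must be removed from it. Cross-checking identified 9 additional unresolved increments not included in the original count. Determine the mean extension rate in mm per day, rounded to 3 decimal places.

0.003 mm per day

True daily increment count = 253 − 13 + 9 = 249.
Extension rate ≈ 0.7 / 249 = 0.003 mm per day.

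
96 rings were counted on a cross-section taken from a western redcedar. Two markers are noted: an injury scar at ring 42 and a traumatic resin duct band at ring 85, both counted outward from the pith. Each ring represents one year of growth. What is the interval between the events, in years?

43 years

The two markers are separated by 85 − 42 = 43 rings.
At one ring per year, 43 years elapsed between them.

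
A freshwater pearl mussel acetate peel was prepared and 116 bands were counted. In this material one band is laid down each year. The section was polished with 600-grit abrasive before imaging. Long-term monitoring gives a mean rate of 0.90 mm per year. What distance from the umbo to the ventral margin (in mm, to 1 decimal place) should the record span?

The record spans 116 years at 0.90 mm per year.
116 years at 0.90 mm/year gives 0.90 × 116 = 104.4 mm.

104.4 mm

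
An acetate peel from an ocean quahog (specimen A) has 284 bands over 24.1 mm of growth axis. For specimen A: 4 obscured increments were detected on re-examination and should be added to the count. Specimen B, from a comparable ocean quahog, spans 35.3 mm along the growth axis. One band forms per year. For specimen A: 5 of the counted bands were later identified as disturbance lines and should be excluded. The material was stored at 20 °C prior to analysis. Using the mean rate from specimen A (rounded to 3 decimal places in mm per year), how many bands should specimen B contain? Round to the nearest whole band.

415 bands

Specimen A: adjusted count: 284 − 5 + 4 = 283 bands.
A: Extension rate ≈ 24.1 / 283 = 0.085 mm/yr.
For B, 35.3 / 0.085 = 415.29 years ≈ 415 bands.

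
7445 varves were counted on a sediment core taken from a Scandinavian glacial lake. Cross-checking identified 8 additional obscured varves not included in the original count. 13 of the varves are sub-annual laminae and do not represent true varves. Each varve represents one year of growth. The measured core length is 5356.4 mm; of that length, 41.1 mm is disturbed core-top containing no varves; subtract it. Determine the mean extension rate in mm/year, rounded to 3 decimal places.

Correcting the raw count gives 7445 − 13 + 8 = 7440 true varves.
The growth record spans 5356.4 − 41.1 = 5315.3 mm.
5315.3 mm over 7440 years gives 5315.3 / 7440 ≈ 0.714 mm/year.

0.714 mm/year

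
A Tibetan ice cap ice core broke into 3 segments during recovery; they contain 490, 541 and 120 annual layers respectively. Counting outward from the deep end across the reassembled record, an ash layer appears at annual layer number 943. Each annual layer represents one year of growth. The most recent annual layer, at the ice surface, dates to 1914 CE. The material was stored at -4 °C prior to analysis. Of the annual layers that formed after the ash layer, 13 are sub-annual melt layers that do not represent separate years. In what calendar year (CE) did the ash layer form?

1719 CE

Total annual layers = 490 + 541 + 120 = 1151.
The ash layer sits at annual layer 943 from the deep end, so 1151 − 943 = 208 annual layers formed after it.
Excluding 13 false annual layers: 208 − 13 = 195.
1914 − 195 = 1719 CE.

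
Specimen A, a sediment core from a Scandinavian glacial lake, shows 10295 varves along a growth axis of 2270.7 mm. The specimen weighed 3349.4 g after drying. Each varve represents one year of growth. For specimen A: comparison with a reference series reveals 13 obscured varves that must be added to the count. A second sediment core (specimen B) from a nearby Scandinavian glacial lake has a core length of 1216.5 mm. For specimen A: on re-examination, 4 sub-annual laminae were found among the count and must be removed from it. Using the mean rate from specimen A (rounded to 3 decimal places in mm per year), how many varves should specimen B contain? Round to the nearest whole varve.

Specimen A: correcting the raw count gives 10295 − 4 + 13 = 10304 true varves.
A: Extension rate ≈ 2270.7 / 10304 = 0.220 mm/yr.
Specimen B: 1216.5 mm / 0.220 mm per year = 5529.55 years ≈ 5530 varves.

5530 varves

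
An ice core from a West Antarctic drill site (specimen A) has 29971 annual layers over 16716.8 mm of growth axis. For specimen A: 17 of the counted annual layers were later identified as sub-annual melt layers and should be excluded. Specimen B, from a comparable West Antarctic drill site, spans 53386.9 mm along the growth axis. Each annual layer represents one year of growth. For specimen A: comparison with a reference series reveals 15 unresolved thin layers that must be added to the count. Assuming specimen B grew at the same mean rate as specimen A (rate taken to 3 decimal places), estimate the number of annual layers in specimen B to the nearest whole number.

95675 annual layers

Specimen A: after corrections the count is 29971 − 17 + 15 = 29969 annual layers.
A: Mean rate = 16716.8 mm / 29969 years ≈ 0.558 mm/yr.
Specimen B: 53386.9 mm / 0.558 mm per year = 95675.45 years ≈ 95675 annual layers.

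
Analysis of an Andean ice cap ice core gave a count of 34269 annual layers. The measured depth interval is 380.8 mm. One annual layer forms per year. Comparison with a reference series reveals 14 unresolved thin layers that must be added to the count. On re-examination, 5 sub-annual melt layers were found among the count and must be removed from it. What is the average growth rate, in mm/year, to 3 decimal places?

0.011 mm/year

True annual layer count = 34269 − 5 + 14 = 34278.
Mean rate = 380.8 mm / 34278 years ≈ 0.011 mm/year.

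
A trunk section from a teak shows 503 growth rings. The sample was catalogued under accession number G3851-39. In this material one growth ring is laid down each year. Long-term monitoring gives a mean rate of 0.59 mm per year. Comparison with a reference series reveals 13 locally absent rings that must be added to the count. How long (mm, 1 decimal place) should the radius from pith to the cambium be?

Adjusted count: 503 + 13 = 516 growth rings.
Predicted length = 0.59 mm/year × 516 years = 304.4 mm.

304.4 mm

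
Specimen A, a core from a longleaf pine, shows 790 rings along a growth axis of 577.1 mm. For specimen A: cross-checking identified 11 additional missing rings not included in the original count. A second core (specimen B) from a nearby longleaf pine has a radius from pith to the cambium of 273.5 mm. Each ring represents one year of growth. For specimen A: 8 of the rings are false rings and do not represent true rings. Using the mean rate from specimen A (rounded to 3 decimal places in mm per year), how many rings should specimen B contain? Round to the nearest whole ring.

Specimen A: correcting the raw count gives 790 − 8 + 11 = 793 true rings.
A: Extension rate ≈ 577.1 / 793 = 0.728 mm per year.
B spans 273.5 / 0.728 = 375.69 years ≈ 376 rings.

376 rings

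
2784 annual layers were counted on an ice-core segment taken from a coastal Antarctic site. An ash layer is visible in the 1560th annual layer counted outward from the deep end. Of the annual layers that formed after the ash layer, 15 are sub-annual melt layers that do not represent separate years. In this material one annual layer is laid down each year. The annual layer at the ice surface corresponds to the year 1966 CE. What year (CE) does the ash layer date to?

757 CE

Between annual layer 1560 and the ice surface there are 2784 − 1560 = 1224 annual layers.
Excluding 15 false annual layers: 1224 − 15 = 1209.
The annual layer at the ice surface is 1966 CE, so the ash layer dates to 1966 − 1209 = 757 CE.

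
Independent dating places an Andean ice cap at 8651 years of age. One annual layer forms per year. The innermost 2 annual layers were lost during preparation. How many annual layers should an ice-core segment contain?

8649 annual layers

At one annual layer per year, 8651 years correspond to 8651 annual layers.
Subtracting the 2 annual layers not captured gives 8651 − 2 = 8649 annual layers in the record.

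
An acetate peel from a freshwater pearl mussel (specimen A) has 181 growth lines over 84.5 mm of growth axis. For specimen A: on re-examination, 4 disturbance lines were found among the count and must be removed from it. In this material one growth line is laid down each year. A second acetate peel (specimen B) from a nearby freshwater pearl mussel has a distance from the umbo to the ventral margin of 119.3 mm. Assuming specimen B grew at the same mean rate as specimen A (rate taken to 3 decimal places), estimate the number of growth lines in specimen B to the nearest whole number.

Specimen A: correcting the raw count gives 181 − 4 = 177 true growth lines.
A: Extension rate ≈ 84.5 / 177 = 0.477 mm/year.
B spans 119.3 / 0.477 = 250.10 years ≈ 250 growth lines.

250 growth lines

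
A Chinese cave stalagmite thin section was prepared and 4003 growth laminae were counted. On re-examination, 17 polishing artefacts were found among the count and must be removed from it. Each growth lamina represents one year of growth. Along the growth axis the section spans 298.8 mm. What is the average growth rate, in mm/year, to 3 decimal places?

After corrections the count is 4003 − 17 = 3986 growth laminae.
298.8 mm over 3986 years gives 298.8 / 3986 ≈ 0.075 mm/year.

0.075 mm/year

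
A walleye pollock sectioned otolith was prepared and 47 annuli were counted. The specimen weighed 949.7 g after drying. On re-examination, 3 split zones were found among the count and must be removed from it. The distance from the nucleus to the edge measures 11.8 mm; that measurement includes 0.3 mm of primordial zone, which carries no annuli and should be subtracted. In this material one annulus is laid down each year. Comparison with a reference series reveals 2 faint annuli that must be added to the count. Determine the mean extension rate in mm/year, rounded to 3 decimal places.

After corrections the count is 47 − 3 + 2 = 46 annuli.
Removing the 0.3 mm offcut leaves 11.8 − 0.3 = 11.5 mm.
11.5 mm over 46 years gives 11.5 / 46 ≈ 0.250 mm/year.

0.250 mm/year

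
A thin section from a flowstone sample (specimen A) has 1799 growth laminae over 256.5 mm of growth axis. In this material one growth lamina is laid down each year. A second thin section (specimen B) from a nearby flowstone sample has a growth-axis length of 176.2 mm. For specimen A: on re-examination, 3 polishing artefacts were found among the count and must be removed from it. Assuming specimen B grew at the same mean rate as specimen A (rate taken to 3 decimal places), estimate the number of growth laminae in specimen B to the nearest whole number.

Specimen A: true growth lamina count = 1799 − 3 = 1796.
A: Mean rate = 256.5 mm / 1796 years ≈ 0.143 mm/yr.
Specimen B: 176.2 mm / 0.143 mm per year = 1232.17 years ≈ 1232 growth laminae.

1232 growth laminae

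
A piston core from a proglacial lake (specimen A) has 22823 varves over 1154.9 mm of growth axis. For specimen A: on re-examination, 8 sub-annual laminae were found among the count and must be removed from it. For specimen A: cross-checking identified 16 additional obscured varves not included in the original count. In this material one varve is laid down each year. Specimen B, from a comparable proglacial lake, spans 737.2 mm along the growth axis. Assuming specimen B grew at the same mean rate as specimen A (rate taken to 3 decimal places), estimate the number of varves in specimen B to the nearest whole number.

14455 varves

Specimen A: after corrections the count is 22823 − 8 + 16 = 22831 varves.
A: Mean rate = 1154.9 mm / 22831 years ≈ 0.051 mm/yr.
B spans 737.2 / 0.051 = 14454.90 years ≈ 14455 varves.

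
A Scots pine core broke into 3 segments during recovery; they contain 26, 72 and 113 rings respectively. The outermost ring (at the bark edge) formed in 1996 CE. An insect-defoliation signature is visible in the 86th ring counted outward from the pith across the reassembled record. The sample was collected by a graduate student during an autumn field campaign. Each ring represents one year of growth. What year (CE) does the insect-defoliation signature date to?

1871 CE

Total rings = 26 + 72 + 113 = 211.
The insect-defoliation signature sits at ring 86 from the pith, so 211 − 86 = 125 rings formed after it.
The ring at the bark edge is 1996 CE, so the insect-defoliation signature dates to 1996 − 125 = 1871 CE.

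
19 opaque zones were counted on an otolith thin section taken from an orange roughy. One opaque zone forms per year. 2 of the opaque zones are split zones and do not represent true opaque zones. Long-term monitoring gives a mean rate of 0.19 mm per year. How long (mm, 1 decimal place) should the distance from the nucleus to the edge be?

3.2 mm

True opaque zone count = 19 − 2 = 17.
17 years at 0.19 mm/year gives 0.19 × 17 = 3.2 mm.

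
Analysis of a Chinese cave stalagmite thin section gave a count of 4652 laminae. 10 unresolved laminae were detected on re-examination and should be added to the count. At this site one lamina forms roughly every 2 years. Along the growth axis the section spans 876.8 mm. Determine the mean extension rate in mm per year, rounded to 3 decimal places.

0.094 mm per year

Adjusted count: 4652 + 10 = 4662 laminae.
4662 laminae at 2 years each span 4662 × 2 = 9324 years.
876.8 mm over 9324 years gives 876.8 / 9324 ≈ 0.094 mm per year.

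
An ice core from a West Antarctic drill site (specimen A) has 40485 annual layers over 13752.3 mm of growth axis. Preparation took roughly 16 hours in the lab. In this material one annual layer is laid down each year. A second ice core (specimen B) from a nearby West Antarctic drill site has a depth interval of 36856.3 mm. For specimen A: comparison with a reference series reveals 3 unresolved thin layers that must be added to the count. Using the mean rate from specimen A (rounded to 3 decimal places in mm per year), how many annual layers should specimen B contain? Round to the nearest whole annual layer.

Specimen A: correcting the raw count gives 40485 + 3 = 40488 true annual layers.
A: Extension rate ≈ 13752.3 / 40488 = 0.340 mm/yr.
For B, 36856.3 / 0.340 = 108400.88 years ≈ 108401 annual layers.

108401 annual layers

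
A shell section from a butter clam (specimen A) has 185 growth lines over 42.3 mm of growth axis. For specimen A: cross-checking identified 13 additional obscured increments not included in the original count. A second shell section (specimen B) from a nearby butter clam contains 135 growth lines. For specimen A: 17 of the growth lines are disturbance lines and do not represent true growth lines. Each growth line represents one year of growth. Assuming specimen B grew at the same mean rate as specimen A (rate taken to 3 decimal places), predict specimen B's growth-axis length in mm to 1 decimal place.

Specimen A: adjusted count: 185 − 17 + 13 = 181 growth lines.
A: 42.3 mm over 181 years gives 42.3 / 181 ≈ 0.234 mm/yr.
For B, 0.234 mm/year × 135 years = 31.6 mm.

31.6 mm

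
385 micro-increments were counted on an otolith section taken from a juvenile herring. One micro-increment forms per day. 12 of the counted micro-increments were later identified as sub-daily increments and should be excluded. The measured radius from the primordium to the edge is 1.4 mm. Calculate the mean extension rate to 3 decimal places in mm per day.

0.004 mm per day

Adjusted count: 385 − 12 = 373 micro-increments.
Extension rate ≈ 1.4 / 373 = 0.004 mm per day.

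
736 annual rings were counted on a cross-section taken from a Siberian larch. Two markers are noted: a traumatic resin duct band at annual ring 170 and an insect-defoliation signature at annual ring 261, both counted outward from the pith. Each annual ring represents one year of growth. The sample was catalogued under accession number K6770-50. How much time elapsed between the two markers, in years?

261 − 170 = 91 annual rings lie between the two events.
At one annual ring per year, 91 years elapsed between them.

91 yr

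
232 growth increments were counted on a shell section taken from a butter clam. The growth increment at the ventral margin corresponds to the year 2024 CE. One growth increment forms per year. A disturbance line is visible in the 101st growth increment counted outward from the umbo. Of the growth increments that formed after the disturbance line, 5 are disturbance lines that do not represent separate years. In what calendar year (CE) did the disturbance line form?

1898 CE

232 − 101 = 131 growth increments lie beyond the disturbance line toward the ventral margin.
Removing the 5 false growth increments leaves 131 − 5 = 126 true growth increments beyond the disturbance line.
The growth increment at the ventral margin is 2024 CE, so the disturbance line dates to 2024 − 126 = 1898 CE.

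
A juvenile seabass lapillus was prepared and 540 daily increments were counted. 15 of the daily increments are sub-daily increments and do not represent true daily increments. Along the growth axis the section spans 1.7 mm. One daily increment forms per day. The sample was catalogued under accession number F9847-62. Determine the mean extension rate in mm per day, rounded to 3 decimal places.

0.003 mm per day

Correcting the raw count gives 540 − 15 = 525 true daily increments.
Extension rate ≈ 1.7 / 525 = 0.003 mm per day.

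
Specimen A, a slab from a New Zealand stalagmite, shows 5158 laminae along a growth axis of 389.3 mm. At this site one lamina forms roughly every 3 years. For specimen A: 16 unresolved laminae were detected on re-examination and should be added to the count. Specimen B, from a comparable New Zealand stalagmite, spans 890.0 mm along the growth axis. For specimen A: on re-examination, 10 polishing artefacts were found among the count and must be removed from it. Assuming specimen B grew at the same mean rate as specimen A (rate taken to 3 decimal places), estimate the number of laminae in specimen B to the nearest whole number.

11867 laminae

Specimen A: true lamina count = 5158 − 10 + 16 = 5164.
Specimen A: multiplying by 3 years per lamina: 5164 × 3 = 15492 years.
A: 389.3 mm over 15492 years gives 389.3 / 15492 ≈ 0.025 mm per year.
Specimen B: 890.0 mm / 0.025 mm per year = 35600.00 years; at 3 years per lamina that is 35600.00 / 3 ≈ 11867 laminae.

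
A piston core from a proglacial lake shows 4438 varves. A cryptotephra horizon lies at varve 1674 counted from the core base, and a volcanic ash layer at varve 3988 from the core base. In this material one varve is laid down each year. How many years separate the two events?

The two markers are separated by 3988 − 1674 = 2314 varves.
That is 2314 years at one varve per year.

2314 yr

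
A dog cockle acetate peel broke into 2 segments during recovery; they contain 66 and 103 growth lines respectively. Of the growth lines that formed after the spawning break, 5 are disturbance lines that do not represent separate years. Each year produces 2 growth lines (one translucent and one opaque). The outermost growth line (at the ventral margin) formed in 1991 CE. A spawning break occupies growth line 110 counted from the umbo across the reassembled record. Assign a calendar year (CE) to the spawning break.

1964 CE

Total growth lines = 66 + 103 = 169.
169 − 110 = 59 growth lines lie beyond the spawning break toward the ventral margin.
Excluding 5 false growth lines: 59 − 5 = 54.
With 2 growth lines per year, 54 / 2 = 27 years.
The growth line at the ventral margin is 1991 CE, so the spawning break dates to 1991 − 27 = 1964 CE.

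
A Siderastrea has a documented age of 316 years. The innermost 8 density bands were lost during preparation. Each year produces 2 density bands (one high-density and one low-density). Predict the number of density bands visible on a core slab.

624 density bands

With 2 density bands per year, 316 years would produce 316 × 2 = 632 density bands.
Subtracting the 8 density bands not captured gives 632 − 8 = 624 density bands in the record.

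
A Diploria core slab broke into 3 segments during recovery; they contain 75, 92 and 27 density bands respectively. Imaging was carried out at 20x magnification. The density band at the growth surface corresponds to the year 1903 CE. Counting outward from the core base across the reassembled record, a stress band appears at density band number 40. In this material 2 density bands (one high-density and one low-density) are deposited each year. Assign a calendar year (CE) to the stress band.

Total density bands = 75 + 92 + 27 = 194.
Between density band 40 and the growth surface there are 194 − 40 = 154 density bands.
154 density bands at 2 per year is 154 / 2 = 77 years.
Counting back 77 years from 1903 CE places the stress band in 1903 − 77 = 1826 CE.

1826 CE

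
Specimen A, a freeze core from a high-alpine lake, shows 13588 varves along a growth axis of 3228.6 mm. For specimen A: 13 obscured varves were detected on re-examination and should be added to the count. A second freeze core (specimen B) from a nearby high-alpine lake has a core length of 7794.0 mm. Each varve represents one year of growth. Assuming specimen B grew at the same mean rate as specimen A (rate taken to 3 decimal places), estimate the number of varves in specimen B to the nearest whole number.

32886 varves

Specimen A: adjusted count: 13588 + 13 = 13601 varves.
A: 3228.6 mm over 13601 years gives 3228.6 / 13601 ≈ 0.237 mm/yr.
B spans 7794.0 / 0.237 = 32886.08 years ≈ 32886 varves.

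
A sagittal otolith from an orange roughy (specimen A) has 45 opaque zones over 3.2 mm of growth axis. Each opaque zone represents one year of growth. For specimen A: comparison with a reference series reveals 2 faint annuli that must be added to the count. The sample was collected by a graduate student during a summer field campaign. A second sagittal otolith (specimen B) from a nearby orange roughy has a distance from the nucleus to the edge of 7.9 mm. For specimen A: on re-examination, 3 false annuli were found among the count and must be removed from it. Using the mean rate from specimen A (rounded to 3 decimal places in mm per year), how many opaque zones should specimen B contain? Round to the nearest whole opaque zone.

Specimen A: correcting the raw count gives 45 − 3 + 2 = 44 true opaque zones.
A: Extension rate ≈ 3.2 / 44 = 0.073 mm/year.
Specimen B: 7.9 mm / 0.073 mm per year = 108.22 years ≈ 108 opaque zones.

108 opaque zones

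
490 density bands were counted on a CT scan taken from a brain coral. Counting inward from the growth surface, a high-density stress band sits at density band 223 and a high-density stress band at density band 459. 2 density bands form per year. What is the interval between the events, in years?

459 − 223 = 236 density bands lie between the two events.
With 2 density bands per year, 236 / 2 = 118 years.

118 years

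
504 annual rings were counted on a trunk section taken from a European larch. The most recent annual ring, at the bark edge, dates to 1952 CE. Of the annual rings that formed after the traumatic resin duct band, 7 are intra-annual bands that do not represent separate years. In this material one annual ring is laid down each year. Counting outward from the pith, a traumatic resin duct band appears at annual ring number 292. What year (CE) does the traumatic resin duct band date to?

504 − 292 = 212 annual rings lie beyond the traumatic resin duct band toward the bark edge.
212 − 7 false = 205 true annual rings after the traumatic resin duct band.
Counting back 205 years from 1952 CE places the traumatic resin duct band in 1952 − 205 = 1747 CE.

1747 CE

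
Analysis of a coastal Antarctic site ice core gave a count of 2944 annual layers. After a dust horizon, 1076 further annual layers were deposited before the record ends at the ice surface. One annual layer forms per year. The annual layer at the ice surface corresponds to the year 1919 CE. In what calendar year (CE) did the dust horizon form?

There are 1076 annual layers younger than the dust horizon.
The annual layer at the ice surface is 1919 CE, so the dust horizon dates to 1919 − 1076 = 843 CE.

843 CE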